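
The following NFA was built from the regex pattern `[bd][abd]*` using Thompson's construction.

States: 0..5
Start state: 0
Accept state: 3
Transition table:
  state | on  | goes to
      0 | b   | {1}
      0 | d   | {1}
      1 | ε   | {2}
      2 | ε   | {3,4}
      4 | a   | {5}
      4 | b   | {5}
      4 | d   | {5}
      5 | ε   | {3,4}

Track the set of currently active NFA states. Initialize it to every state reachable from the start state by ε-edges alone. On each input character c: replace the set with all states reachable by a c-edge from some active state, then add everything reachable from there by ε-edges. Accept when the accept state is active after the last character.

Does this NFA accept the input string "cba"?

initial (ε-close {0}): {0}
'c' @ 1: {}  — dead — no transitions
rest 'ba' ignored (set empty)
after full input: {}  (accept=3 not in)

Answer: REJECT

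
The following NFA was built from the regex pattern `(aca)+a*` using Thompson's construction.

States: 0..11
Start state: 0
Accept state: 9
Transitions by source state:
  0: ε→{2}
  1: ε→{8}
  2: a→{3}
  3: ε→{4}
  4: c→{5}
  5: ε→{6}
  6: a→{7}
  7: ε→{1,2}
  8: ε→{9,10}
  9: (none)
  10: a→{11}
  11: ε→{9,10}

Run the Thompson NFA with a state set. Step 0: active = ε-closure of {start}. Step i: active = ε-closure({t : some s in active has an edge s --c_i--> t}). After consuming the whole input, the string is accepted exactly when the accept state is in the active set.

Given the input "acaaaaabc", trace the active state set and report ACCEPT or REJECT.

Answer: REJECT

Derivation:
S₀ = ε-closure({0}) = {0,2}
'a' @ 1: {3,4}
'c' @ 2: {5,6}
'a' @ 3: {1,2,7,8,9,10}  (accept∈set)
'a' @ 4: {3,4,9,10,11}  (accept∈set)
'a' @ 5: {9,10,11}  (accept∈set)
'a' @ 6: {9,10,11}  (accept∈set)
'a' @ 7: {9,10,11}  (accept∈set)
'b' @ 8: {}  — dead — no transitions
rest 'c' ignored (set empty)
final: {}; accept 9 not in set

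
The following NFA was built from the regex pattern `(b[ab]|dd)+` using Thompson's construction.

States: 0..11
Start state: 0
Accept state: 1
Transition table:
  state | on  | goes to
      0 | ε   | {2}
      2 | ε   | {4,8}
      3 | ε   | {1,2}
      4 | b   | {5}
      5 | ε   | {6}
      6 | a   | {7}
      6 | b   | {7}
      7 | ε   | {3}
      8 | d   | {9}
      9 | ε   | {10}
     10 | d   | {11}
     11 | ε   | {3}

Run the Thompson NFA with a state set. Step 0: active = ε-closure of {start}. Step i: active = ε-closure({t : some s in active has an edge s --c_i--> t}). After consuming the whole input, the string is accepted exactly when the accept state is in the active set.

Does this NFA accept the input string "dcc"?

initial (ε-close {0}): {0,2,4,8}
'd' @ 1: {9,10}
'c' @ 2: {}  — dead — no transitions
rest 'c' ignored (set empty)
after full input: {}  (accept=1 not in)

Answer: REJECT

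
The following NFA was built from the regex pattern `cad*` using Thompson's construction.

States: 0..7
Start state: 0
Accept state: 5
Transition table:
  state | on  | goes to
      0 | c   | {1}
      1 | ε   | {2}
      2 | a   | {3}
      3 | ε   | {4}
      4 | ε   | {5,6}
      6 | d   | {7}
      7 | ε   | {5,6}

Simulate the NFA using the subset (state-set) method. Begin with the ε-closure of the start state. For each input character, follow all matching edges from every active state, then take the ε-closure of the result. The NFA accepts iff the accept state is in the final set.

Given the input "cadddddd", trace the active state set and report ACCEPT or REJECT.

initial (ε-close {0}): {0}
'c' @ 1: {1,2}
'a' @ 2: {3,4,5,6}  [accepting]
'd' @ 3: {5,6,7}  [accepting]
'd' @ 4: {5,6,7}  [accepting]
'd' @ 5: {5,6,7}  [accepting]
'd' @ 6: {5,6,7}  [accepting]
'd' @ 7: {5,6,7}  [accepting]
'd' @ 8: {5,6,7}  [accepting]
after full input: {5,6,7}  (accept=5 in)

Answer: ACCEPT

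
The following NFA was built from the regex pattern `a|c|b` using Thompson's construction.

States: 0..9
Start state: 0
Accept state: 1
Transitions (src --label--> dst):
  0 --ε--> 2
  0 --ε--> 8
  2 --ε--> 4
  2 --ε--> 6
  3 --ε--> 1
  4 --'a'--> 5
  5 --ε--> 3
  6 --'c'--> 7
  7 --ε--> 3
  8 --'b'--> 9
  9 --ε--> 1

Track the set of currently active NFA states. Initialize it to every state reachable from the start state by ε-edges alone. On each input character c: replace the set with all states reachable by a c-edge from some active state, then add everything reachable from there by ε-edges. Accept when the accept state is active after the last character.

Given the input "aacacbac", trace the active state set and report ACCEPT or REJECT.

Answer: REJECT

Steps:
S₀ = ε-closure({0}) = {0,2,4,6,8}
'a' @ 1: {1,3,5}  ✓accept
'a' @ 2: {}  — dead — no transitions
rest 'cacbac' ignored (set empty)
end set {} — state 1 not in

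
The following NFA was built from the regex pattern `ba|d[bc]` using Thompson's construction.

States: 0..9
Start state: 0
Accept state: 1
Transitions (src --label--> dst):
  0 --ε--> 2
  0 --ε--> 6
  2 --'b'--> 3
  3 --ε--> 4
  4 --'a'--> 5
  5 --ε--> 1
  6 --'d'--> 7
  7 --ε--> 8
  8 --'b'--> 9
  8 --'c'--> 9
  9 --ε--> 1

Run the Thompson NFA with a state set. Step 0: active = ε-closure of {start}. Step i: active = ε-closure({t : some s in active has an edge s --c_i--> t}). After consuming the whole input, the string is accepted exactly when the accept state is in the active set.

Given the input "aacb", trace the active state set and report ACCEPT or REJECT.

initial (ε-close {0}): {0,2,6}
'a' @ 1: {}  — state set empty
rest 'acb' ignored (set empty)
final: {}; accept 1 not in set

Answer: REJECT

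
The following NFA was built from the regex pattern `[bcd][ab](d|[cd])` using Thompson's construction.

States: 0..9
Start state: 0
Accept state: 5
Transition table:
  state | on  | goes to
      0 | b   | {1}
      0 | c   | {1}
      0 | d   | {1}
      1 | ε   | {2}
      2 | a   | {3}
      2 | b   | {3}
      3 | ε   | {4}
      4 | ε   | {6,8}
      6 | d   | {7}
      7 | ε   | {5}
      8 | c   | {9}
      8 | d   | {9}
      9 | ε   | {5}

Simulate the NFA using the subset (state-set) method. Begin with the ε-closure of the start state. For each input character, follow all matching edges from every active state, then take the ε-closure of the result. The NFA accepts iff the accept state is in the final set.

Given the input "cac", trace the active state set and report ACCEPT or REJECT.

Answer: ACCEPT

Trace:
start: ε-closure({0}) = {0}
'c' @ 1: {1,2}
'a' @ 2: {3,4,6,8}
'c' @ 3: {5,9}  (accept∈set)
end set {5,9} — state 5 in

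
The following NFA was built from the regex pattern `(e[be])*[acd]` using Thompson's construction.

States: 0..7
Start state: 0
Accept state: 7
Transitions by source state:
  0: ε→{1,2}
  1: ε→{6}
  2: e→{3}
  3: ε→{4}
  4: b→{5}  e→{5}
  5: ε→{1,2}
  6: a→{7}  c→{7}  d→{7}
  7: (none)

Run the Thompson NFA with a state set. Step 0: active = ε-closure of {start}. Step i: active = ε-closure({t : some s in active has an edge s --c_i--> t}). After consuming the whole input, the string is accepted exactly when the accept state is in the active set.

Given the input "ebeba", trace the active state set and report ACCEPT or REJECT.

start: ε-closure({0}) = {0,1,2,6}
'e' @ 1: {3,4}
'b' @ 2: {1,2,5,6}
'e' @ 3: {3,4}
'b' @ 4: {1,2,5,6}
'a' @ 5: {7}  ✓accept
end set {7} — state 7 in

Answer: ACCEPT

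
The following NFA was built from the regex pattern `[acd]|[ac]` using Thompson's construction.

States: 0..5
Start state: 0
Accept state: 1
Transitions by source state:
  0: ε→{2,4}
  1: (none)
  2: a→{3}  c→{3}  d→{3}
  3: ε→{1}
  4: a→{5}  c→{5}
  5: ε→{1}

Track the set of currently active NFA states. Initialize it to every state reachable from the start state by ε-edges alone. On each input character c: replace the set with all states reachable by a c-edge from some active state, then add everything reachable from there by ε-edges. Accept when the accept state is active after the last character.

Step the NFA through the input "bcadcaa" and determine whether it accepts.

start: ε-closure({0}) = {0,2,4}
'b' @ 1: {}  — no active states
rest 'cadcaa' ignored (set empty)
end set {} — state 1 not in

Answer: REJECT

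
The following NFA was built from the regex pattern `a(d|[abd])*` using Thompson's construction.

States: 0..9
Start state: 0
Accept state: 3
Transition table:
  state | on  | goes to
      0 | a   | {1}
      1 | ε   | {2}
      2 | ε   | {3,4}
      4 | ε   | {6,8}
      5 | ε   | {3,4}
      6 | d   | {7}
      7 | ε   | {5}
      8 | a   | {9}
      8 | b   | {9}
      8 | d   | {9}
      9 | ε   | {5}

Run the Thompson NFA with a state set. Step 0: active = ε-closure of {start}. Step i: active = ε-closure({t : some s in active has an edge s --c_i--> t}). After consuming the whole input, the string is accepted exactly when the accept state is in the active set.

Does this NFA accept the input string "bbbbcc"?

Answer: REJECT

Steps:
S₀ = ε-closure({0}) = {0}
'b' @ 1: {}  — no active states
rest 'bbbcc' ignored (set empty)
after full input: {}  (accept=3 not in)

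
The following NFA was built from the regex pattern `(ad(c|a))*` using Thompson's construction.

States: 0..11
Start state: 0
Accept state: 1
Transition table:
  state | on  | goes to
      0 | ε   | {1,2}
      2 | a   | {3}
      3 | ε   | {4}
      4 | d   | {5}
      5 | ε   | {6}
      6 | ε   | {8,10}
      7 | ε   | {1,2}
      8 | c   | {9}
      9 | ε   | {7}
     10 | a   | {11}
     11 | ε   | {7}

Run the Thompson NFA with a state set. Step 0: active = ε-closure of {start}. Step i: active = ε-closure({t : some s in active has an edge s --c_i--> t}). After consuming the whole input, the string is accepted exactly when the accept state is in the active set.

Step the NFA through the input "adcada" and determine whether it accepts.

initial (ε-close {0}): {0,1,2}
'a' @ 1: {3,4}
'd' @ 2: {5,6,8,10}
'c' @ 3: {1,2,7,9}  [accepting]
'a' @ 4: {3,4}
'd' @ 5: {5,6,8,10}
'a' @ 6: {1,2,7,11}  [accepting]
final: {1,2,7,11}; accept 1 in set

Answer: ACCEPT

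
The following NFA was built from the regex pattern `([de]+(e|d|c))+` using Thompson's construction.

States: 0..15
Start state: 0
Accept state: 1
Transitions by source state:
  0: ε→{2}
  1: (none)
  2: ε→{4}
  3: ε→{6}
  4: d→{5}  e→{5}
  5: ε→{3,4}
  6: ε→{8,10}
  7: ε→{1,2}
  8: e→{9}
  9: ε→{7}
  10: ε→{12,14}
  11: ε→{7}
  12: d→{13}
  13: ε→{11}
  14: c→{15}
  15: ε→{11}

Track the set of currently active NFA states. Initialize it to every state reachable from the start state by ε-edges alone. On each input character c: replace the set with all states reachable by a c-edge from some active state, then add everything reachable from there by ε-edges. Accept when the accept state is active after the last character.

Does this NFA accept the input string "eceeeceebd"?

S₀ = ε-closure({0}) = {0,2,4}
'e' @ 1: {3,4,5,6,8,10,12,14}
'c' @ 2: {1,2,4,7,11,15}  ✓accept
'e' @ 3: {3,4,5,6,8,10,12,14}
'e' @ 4: {1,2,3,4,5,6,7,8,9,10,12,14}  ✓accept
'e' @ 5: {1,2,3,4,5,6,7,8,9,10,12,14}  ✓accept
'c' @ 6: {1,2,4,7,11,15}  ✓accept
'e' @ 7: {3,4,5,6,8,10,12,14}
'e' @ 8: {1,2,3,4,5,6,7,8,9,10,12,14}  ✓accept
'b' @ 9: {}  — no active states
rest 'd' ignored (set empty)
final: {}; accept 1 not in set

Answer: REJECT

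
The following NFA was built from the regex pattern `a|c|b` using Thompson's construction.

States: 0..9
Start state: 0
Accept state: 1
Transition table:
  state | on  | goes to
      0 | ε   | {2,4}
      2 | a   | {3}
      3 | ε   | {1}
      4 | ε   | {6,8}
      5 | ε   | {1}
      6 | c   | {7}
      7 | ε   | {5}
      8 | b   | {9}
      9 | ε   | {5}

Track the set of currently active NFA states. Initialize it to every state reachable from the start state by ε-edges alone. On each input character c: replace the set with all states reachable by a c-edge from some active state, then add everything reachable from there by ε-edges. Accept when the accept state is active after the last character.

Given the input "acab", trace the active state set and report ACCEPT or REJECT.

initial (ε-close {0}): {0,2,4,6,8}
'a' @ 1: {1,3}  ✓accept
'c' @ 2: {}  — dead — no transitions
rest 'ab' ignored (set empty)
final: {}; accept 1 not in set

Answer: REJECT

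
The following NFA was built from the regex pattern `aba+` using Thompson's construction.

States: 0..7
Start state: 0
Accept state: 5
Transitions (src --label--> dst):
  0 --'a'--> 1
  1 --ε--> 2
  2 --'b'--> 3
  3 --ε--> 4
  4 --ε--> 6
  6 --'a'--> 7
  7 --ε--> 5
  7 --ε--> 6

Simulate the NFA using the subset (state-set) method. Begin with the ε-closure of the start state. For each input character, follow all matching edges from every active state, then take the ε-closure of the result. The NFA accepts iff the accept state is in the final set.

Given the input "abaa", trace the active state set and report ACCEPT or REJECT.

Answer: ACCEPT

Derivation:
start: ε-closure({0}) = {0}
'a' @ 1: {1,2}
'b' @ 2: {3,4,6}
'a' @ 3: {5,6,7}  (accept∈set)
'a' @ 4: {5,6,7}  (accept∈set)
end set {5,6,7} — state 5 in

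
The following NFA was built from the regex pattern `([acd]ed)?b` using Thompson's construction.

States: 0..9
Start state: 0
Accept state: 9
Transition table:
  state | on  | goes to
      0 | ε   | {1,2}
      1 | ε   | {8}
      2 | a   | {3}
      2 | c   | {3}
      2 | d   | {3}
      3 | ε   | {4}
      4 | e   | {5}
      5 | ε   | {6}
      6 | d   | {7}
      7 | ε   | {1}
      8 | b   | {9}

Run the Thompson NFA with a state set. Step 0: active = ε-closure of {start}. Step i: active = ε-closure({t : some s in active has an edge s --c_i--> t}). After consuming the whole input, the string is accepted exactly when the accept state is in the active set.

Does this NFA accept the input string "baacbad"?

initial (ε-close {0}): {0,1,2,8}
'b' @ 1: {9}  [accepting]
'a' @ 2: {}  — no active states
rest 'acbad' ignored (set empty)
final: {}; accept 9 not in set

Answer: REJECT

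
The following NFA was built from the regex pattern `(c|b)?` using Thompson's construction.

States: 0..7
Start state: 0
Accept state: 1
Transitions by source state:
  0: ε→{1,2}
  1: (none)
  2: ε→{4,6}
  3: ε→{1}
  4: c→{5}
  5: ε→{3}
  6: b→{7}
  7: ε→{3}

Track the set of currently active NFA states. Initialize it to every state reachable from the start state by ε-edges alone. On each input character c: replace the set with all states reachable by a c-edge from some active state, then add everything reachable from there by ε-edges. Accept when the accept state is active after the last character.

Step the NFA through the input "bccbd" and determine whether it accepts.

Answer: REJECT

Steps:
start: ε-closure({0}) = {0,1,2,4,6}
'b' @ 1: {1,3,7}  ✓accept
'c' @ 2: {}  — dead — no transitions
rest 'cbd' ignored (set empty)
end set {} — state 1 not in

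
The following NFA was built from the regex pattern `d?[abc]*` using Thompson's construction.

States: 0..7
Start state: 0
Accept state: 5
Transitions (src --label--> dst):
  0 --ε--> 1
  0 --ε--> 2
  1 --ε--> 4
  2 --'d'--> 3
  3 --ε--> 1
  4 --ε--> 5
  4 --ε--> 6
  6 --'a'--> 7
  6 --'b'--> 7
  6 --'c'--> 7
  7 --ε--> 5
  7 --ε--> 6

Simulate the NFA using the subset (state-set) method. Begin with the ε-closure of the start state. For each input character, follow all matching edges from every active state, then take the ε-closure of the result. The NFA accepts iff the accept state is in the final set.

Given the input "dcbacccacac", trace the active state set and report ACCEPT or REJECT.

Answer: ACCEPT

Derivation:
S₀ = ε-closure({0}) = {0,1,2,4,5,6}
'd' @ 1: {1,3,4,5,6}  (accept∈set)
'c' @ 2: {5,6,7}  (accept∈set)
'b' @ 3: {5,6,7}  (accept∈set)
'a' @ 4: {5,6,7}  (accept∈set)
'c' @ 5: {5,6,7}  (accept∈set)
'c' @ 6: {5,6,7}  (accept∈set)
'c' @ 7: {5,6,7}  (accept∈set)
'a' @ 8: {5,6,7}  (accept∈set)
'c' @ 9: {5,6,7}  (accept∈set)
'a' @ 10: {5,6,7}  (accept∈set)
'c' @ 11: {5,6,7}  (accept∈set)
after full input: {5,6,7}  (accept=5 in)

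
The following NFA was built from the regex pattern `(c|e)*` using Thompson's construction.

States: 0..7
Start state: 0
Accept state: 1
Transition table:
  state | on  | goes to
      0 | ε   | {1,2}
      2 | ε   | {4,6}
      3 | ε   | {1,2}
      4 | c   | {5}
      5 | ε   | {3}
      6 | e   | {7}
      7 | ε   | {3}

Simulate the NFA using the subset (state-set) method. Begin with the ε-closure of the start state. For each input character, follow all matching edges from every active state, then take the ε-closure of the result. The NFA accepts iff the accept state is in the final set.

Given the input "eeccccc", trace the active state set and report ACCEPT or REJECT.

start: ε-closure({0}) = {0,1,2,4,6}
'e' @ 1: {1,2,3,4,6,7}  [accepting]
'e' @ 2: {1,2,3,4,6,7}  [accepting]
'c' @ 3: {1,2,3,4,5,6}  [accepting]
'c' @ 4: {1,2,3,4,5,6}  [accepting]
'c' @ 5: {1,2,3,4,5,6}  [accepting]
'c' @ 6: {1,2,3,4,5,6}  [accepting]
'c' @ 7: {1,2,3,4,5,6}  [accepting]
after full input: {1,2,3,4,5,6}  (accept=1 in)

Answer: ACCEPT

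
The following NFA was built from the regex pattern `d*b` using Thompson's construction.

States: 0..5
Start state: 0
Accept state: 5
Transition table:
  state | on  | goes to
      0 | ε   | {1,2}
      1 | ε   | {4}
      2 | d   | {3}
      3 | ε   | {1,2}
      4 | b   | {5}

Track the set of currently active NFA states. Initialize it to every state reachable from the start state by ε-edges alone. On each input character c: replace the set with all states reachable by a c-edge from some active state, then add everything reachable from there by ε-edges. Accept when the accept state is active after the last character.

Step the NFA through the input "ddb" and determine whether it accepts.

S₀ = ε-closure({0}) = {0,1,2,4}
'd' @ 1: {1,2,3,4}
'd' @ 2: {1,2,3,4}
'b' @ 3: {5}  [accepting]
final: {5}; accept 5 in set

Answer: ACCEPT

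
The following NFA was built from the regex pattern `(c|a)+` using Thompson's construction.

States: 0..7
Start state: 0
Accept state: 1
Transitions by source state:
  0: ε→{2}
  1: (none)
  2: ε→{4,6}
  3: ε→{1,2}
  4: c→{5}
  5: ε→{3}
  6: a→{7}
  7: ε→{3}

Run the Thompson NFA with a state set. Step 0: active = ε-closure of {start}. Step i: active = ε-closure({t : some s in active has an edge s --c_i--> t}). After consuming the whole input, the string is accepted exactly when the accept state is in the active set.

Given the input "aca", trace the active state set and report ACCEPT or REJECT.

Answer: ACCEPT

Trace:
start: ε-closure({0}) = {0,2,4,6}
'a' @ 1: {1,2,3,4,6,7}  ✓accept
'c' @ 2: {1,2,3,4,5,6}  ✓accept
'a' @ 3: {1,2,3,4,6,7}  ✓accept
end set {1,2,3,4,6,7} — state 1 in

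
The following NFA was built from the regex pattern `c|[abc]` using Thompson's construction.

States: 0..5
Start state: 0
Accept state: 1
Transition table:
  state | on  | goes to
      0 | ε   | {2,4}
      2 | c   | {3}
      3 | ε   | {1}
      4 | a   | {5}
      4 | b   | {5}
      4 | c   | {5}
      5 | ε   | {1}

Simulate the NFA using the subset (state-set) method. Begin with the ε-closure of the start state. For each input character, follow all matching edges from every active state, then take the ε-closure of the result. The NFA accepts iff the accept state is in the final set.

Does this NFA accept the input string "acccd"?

initial (ε-close {0}): {0,2,4}
'a' @ 1: {1,5}  [accepting]
'c' @ 2: {}  — state set empty
rest 'ccd' ignored (set empty)
after full input: {}  (accept=1 not in)

Answer: REJECT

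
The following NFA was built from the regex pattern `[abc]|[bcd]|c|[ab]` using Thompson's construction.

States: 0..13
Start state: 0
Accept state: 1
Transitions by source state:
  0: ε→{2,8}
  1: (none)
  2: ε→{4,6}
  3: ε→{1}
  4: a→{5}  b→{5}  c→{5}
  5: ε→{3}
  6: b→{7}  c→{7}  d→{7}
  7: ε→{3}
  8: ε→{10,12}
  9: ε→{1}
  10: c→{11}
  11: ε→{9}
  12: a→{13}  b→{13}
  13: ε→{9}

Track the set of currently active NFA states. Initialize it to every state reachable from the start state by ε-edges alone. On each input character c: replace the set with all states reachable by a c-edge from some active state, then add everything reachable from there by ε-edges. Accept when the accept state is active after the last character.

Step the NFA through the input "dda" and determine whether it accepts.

Answer: REJECT

Derivation:
start: ε-closure({0}) = {0,2,4,6,8,10,12}
'd' @ 1: {1,3,7}  ✓accept
'd' @ 2: {}  — dead — no transitions
rest 'a' ignored (set empty)
after full input: {}  (accept=1 not in)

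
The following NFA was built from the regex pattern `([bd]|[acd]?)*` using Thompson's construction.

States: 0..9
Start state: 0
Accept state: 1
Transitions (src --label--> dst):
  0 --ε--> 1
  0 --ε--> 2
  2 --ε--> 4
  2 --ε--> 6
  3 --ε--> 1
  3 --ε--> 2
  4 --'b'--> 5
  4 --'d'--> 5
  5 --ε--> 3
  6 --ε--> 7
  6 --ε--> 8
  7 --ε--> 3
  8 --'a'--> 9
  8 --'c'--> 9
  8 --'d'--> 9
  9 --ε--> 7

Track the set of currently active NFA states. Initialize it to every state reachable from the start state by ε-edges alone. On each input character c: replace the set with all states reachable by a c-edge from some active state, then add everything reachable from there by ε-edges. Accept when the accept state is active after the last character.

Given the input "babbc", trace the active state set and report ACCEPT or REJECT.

start: ε-closure({0}) = {0,1,2,3,4,6,7,8}
'b' @ 1: {1,2,3,4,5,6,7,8}  [accepting]
'a' @ 2: {1,2,3,4,6,7,8,9}  [accepting]
'b' @ 3: {1,2,3,4,5,6,7,8}  [accepting]
'b' @ 4: {1,2,3,4,5,6,7,8}  [accepting]
'c' @ 5: {1,2,3,4,6,7,8,9}  [accepting]
final: {1,2,3,4,6,7,8,9}; accept 1 in set

Answer: ACCEPT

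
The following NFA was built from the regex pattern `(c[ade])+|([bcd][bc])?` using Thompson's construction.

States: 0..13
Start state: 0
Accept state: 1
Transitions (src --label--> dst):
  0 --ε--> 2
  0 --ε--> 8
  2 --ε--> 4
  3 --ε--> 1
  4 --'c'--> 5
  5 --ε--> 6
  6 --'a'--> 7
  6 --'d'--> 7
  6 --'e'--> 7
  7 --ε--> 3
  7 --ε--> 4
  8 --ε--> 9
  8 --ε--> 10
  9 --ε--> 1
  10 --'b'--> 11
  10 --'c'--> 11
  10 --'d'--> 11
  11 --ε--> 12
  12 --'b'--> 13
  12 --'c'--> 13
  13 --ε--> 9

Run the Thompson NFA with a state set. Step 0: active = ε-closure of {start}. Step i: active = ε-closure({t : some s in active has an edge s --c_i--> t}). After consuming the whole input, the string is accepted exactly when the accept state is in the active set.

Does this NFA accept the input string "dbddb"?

start: ε-closure({0}) = {0,1,2,4,8,9,10}
'd' @ 1: {11,12}
'b' @ 2: {1,9,13}  (accept∈set)
'd' @ 3: {}  — state set empty
rest 'db' ignored (set empty)
end set {} — state 1 not in

Answer: REJECT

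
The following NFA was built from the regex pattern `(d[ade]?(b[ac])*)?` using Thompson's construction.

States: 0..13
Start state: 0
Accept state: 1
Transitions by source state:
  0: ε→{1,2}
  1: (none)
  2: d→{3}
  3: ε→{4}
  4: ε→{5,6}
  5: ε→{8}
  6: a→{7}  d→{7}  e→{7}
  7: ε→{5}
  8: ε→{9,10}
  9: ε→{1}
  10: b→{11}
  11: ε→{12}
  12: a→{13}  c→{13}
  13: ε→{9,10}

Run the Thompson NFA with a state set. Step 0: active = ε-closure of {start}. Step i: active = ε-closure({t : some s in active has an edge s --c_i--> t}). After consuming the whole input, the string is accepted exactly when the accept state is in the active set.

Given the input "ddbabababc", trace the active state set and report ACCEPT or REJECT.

Answer: ACCEPT

Steps:
initial (ε-close {0}): {0,1,2}
'd' @ 1: {1,3,4,5,6,8,9,10}  (accept∈set)
'd' @ 2: {1,5,7,8,9,10}  (accept∈set)
'b' @ 3: {11,12}
'a' @ 4: {1,9,10,13}  (accept∈set)
'b' @ 5: {11,12}
'a' @ 6: {1,9,10,13}  (accept∈set)
'b' @ 7: {11,12}
'a' @ 8: {1,9,10,13}  (accept∈set)
'b' @ 9: {11,12}
'c' @ 10: {1,9,10,13}  (accept∈set)
end set {1,9,10,13} — state 1 in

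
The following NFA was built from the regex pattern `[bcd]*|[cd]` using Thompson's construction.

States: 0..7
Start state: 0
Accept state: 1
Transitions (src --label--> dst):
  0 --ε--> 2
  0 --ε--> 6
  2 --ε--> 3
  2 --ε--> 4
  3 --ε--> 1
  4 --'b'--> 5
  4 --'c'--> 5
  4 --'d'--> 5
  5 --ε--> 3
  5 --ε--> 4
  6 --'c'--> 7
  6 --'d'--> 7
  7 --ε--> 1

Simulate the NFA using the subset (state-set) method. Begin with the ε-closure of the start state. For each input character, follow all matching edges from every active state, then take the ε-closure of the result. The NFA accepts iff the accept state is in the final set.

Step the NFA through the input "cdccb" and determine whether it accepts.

S₀ = ε-closure({0}) = {0,1,2,3,4,6}
'c' @ 1: {1,3,4,5,7}  (accept∈set)
'd' @ 2: {1,3,4,5}  (accept∈set)
'c' @ 3: {1,3,4,5}  (accept∈set)
'c' @ 4: {1,3,4,5}  (accept∈set)
'b' @ 5: {1,3,4,5}  (accept∈set)
end set {1,3,4,5} — state 1 in

Answer: ACCEPT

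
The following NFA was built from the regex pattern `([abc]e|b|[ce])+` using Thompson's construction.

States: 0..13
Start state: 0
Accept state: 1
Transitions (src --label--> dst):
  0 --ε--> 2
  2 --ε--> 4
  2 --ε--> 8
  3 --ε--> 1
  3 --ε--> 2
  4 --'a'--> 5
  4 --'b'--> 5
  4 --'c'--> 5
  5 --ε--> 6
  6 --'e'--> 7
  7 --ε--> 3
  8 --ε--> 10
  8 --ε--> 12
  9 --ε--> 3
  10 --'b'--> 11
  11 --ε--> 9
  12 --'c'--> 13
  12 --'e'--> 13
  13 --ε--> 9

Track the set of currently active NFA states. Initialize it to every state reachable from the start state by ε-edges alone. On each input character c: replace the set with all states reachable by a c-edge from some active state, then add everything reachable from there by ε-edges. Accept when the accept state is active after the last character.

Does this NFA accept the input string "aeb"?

Answer: ACCEPT

Derivation:
start: ε-closure({0}) = {0,2,4,8,10,12}
'a' @ 1: {5,6}
'e' @ 2: {1,2,3,4,7,8,10,12}  (accept∈set)
'b' @ 3: {1,2,3,4,5,6,8,9,10,11,12}  (accept∈set)
final: {1,2,3,4,5,6,8,9,10,11,12}; accept 1 in set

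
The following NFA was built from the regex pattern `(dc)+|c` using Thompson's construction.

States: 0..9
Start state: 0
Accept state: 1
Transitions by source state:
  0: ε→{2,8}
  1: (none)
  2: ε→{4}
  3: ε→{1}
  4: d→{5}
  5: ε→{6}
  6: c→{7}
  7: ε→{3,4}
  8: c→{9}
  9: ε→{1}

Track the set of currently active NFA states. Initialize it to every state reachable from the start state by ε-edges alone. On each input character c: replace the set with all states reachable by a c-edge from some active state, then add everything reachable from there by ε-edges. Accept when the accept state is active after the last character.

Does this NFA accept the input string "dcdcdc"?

initial (ε-close {0}): {0,2,4,8}
'd' @ 1: {5,6}
'c' @ 2: {1,3,4,7}  (accept∈set)
'd' @ 3: {5,6}
'c' @ 4: {1,3,4,7}  (accept∈set)
'd' @ 5: {5,6}
'c' @ 6: {1,3,4,7}  (accept∈set)
final: {1,3,4,7}; accept 1 in set

Answer: ACCEPT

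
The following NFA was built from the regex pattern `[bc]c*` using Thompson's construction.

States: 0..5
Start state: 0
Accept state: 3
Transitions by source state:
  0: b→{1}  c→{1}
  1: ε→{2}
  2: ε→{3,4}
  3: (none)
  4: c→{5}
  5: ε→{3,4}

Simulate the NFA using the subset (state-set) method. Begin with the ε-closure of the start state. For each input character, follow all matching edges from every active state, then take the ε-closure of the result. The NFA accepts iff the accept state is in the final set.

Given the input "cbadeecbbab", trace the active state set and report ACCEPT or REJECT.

S₀ = ε-closure({0}) = {0}
'c' @ 1: {1,2,3,4}  (accept∈set)
'b' @ 2: {}  — state set empty
rest 'adeecbbab' ignored (set empty)
end set {} — state 3 not in

Answer: REJECT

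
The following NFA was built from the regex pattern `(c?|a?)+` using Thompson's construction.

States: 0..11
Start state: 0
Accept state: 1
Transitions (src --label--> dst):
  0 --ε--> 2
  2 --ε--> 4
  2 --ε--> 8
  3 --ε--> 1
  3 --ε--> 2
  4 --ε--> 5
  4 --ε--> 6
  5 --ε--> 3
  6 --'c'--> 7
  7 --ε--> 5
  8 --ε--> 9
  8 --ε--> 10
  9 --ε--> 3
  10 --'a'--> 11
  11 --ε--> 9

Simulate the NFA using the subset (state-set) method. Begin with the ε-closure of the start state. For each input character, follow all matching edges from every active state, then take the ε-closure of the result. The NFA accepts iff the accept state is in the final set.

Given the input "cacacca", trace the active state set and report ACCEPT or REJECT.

initial (ε-close {0}): {0,1,2,3,4,5,6,8,9,10}
'c' @ 1: {1,2,3,4,5,6,7,8,9,10}  [accepting]
'a' @ 2: {1,2,3,4,5,6,8,9,10,11}  [accepting]
'c' @ 3: {1,2,3,4,5,6,7,8,9,10}  [accepting]
'a' @ 4: {1,2,3,4,5,6,8,9,10,11}  [accepting]
'c' @ 5: {1,2,3,4,5,6,7,8,9,10}  [accepting]
'c' @ 6: {1,2,3,4,5,6,7,8,9,10}  [accepting]
'a' @ 7: {1,2,3,4,5,6,8,9,10,11}  [accepting]
after full input: {1,2,3,4,5,6,8,9,10,11}  (accept=1 in)

Answer: ACCEPT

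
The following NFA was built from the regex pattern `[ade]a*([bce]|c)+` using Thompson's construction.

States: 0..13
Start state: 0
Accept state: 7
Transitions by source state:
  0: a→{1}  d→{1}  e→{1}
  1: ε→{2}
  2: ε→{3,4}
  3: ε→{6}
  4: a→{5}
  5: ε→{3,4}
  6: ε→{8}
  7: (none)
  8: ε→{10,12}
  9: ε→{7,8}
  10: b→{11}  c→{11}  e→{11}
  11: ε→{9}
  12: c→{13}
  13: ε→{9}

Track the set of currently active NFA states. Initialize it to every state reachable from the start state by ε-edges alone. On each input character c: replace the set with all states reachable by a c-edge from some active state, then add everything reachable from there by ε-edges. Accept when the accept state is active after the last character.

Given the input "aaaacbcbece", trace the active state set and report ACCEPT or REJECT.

start: ε-closure({0}) = {0}
'a' @ 1: {1,2,3,4,6,8,10,12}
'a' @ 2: {3,4,5,6,8,10,12}
'a' @ 3: {3,4,5,6,8,10,12}
'a' @ 4: {3,4,5,6,8,10,12}
'c' @ 5: {7,8,9,10,11,12,13}  [accepting]
'b' @ 6: {7,8,9,10,11,12}  [accepting]
'c' @ 7: {7,8,9,10,11,12,13}  [accepting]
'b' @ 8: {7,8,9,10,11,12}  [accepting]
'e' @ 9: {7,8,9,10,11,12}  [accepting]
'c' @ 10: {7,8,9,10,11,12,13}  [accepting]
'e' @ 11: {7,8,9,10,11,12}  [accepting]
final: {7,8,9,10,11,12}; accept 7 in set

Answer: ACCEPT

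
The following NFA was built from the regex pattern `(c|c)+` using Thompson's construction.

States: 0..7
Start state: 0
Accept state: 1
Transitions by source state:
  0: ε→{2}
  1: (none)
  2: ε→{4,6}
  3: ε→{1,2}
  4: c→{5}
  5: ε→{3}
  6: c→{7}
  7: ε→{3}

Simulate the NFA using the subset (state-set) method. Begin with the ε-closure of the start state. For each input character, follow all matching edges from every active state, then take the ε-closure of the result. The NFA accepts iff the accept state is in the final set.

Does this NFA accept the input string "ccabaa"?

initial (ε-close {0}): {0,2,4,6}
'c' @ 1: {1,2,3,4,5,6,7}  ✓accept
'c' @ 2: {1,2,3,4,5,6,7}  ✓accept
'a' @ 3: {}  — state set empty
rest 'baa' ignored (set empty)
final: {}; accept 1 not in set

Answer: REJECT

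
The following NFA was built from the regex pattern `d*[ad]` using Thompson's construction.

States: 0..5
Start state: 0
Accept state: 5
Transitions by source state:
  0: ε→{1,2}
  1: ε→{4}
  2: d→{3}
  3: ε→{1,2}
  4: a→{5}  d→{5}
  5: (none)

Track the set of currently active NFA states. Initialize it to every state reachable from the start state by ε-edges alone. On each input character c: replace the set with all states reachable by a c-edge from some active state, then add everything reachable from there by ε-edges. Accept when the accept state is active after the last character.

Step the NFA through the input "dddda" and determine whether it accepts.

Answer: ACCEPT

Trace:
initial (ε-close {0}): {0,1,2,4}
'd' @ 1: {1,2,3,4,5}  (accept∈set)
'd' @ 2: {1,2,3,4,5}  (accept∈set)
'd' @ 3: {1,2,3,4,5}  (accept∈set)
'd' @ 4: {1,2,3,4,5}  (accept∈set)
'a' @ 5: {5}  (accept∈set)
end set {5} — state 5 in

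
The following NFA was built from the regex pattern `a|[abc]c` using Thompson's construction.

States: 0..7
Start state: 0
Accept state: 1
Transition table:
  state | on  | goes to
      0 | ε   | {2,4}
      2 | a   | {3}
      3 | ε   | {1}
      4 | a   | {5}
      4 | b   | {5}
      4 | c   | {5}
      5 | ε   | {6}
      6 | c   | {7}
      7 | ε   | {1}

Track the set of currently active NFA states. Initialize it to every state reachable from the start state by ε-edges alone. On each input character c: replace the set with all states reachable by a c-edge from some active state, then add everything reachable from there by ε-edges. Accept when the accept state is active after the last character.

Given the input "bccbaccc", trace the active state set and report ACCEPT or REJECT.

Answer: REJECT

Steps:
start: ε-closure({0}) = {0,2,4}
'b' @ 1: {5,6}
'c' @ 2: {1,7}  ✓accept
'c' @ 3: {}  — no active states
rest 'baccc' ignored (set empty)
final: {}; accept 1 not in set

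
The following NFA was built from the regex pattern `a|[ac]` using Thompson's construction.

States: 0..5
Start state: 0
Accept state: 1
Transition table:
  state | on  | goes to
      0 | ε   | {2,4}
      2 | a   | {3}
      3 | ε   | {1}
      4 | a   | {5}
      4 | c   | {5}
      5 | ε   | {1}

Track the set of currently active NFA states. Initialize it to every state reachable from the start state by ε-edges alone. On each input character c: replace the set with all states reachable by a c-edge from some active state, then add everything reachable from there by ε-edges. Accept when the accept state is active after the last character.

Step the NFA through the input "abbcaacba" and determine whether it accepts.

Answer: REJECT

Derivation:
S₀ = ε-closure({0}) = {0,2,4}
'a' @ 1: {1,3,5}  [accepting]
'b' @ 2: {}  — state set empty
rest 'bcaacba' ignored (set empty)
after full input: {}  (accept=1 not in)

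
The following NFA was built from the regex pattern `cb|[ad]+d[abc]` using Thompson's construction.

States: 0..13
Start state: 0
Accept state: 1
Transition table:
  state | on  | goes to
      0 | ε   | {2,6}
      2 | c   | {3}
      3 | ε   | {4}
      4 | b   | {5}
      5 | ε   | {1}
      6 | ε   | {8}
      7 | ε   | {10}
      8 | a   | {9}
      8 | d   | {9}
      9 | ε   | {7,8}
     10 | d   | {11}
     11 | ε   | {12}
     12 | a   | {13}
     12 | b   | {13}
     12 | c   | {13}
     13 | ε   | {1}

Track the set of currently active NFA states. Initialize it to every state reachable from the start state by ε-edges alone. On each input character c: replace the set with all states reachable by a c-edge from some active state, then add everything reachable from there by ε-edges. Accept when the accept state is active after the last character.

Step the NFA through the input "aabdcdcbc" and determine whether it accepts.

Answer: REJECT

Derivation:
S₀ = ε-closure({0}) = {0,2,6,8}
'a' @ 1: {7,8,9,10}
'a' @ 2: {7,8,9,10}
'b' @ 3: {}  — state set empty
rest 'dcdcbc' ignored (set empty)
end set {} — state 1 not in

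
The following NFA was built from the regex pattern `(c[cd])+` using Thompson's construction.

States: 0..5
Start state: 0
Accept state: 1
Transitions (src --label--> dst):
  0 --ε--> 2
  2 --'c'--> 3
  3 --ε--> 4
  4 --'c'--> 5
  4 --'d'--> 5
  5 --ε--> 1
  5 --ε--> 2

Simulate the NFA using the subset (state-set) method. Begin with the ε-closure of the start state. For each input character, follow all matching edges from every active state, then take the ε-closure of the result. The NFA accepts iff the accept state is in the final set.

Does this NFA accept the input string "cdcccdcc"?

Answer: ACCEPT

Trace:
S₀ = ε-closure({0}) = {0,2}
'c' @ 1: {3,4}
'd' @ 2: {1,2,5}  [accepting]
'c' @ 3: {3,4}
'c' @ 4: {1,2,5}  [accepting]
'c' @ 5: {3,4}
'd' @ 6: {1,2,5}  [accepting]
'c' @ 7: {3,4}
'c' @ 8: {1,2,5}  [accepting]
end set {1,2,5} — state 1 in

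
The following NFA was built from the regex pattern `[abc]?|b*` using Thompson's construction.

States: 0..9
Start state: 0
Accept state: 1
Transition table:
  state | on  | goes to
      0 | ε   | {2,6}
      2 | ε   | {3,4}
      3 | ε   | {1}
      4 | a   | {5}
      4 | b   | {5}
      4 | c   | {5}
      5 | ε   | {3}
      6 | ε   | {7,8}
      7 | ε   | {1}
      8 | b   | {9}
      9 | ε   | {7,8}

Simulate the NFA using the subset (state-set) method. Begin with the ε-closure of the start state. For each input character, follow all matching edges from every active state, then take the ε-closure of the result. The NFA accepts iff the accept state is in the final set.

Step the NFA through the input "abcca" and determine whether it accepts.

Answer: REJECT

Derivation:
start: ε-closure({0}) = {0,1,2,3,4,6,7,8}
'a' @ 1: {1,3,5}  (accept∈set)
'b' @ 2: {}  — state set empty
rest 'cca' ignored (set empty)
final: {}; accept 1 not in set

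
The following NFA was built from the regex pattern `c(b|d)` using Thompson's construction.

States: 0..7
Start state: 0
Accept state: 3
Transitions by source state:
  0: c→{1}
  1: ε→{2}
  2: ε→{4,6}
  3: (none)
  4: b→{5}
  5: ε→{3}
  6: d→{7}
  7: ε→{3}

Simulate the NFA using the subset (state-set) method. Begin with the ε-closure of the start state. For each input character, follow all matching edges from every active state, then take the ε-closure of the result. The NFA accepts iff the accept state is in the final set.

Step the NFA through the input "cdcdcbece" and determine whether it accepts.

Answer: REJECT

Steps:
S₀ = ε-closure({0}) = {0}
'c' @ 1: {1,2,4,6}
'd' @ 2: {3,7}  (accept∈set)
'c' @ 3: {}  — no active states
rest 'dcbece' ignored (set empty)
final: {}; accept 3 not in set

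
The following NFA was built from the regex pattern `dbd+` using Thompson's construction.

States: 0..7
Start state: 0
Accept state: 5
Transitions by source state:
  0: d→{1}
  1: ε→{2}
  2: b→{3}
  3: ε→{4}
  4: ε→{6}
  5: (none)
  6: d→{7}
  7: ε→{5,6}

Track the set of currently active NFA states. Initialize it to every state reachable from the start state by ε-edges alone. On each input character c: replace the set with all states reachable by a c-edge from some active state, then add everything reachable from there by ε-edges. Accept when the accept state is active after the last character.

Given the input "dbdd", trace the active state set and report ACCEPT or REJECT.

Answer: ACCEPT

Steps:
start: ε-closure({0}) = {0}
'd' @ 1: {1,2}
'b' @ 2: {3,4,6}
'd' @ 3: {5,6,7}  [accepting]
'd' @ 4: {5,6,7}  [accepting]
final: {5,6,7}; accept 5 in set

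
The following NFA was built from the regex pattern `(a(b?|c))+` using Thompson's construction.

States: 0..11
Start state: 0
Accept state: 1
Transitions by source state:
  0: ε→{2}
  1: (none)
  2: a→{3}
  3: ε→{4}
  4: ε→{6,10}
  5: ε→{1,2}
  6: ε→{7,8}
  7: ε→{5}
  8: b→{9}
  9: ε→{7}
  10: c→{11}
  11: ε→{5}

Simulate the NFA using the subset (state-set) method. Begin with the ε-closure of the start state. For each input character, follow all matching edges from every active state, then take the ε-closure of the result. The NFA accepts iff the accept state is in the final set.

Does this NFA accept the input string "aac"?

Answer: ACCEPT

Derivation:
initial (ε-close {0}): {0,2}
'a' @ 1: {1,2,3,4,5,6,7,8,10}  ✓accept
'a' @ 2: {1,2,3,4,5,6,7,8,10}  ✓accept
'c' @ 3: {1,2,5,11}  ✓accept
final: {1,2,5,11}; accept 1 in set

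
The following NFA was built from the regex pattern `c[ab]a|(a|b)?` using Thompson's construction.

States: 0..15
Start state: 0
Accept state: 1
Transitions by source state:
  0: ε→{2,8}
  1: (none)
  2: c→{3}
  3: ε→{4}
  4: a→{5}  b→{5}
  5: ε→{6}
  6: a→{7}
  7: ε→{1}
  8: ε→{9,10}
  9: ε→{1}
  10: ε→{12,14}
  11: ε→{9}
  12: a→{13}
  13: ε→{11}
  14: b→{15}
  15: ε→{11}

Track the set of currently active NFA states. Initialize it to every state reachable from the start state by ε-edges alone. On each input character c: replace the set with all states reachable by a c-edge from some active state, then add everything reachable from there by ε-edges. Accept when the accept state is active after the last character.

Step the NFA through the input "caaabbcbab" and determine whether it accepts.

initial (ε-close {0}): {0,1,2,8,9,10,12,14}
'c' @ 1: {3,4}
'a' @ 2: {5,6}
'a' @ 3: {1,7}  [accepting]
'a' @ 4: {}  — no active states
rest 'bbcbab' ignored (set empty)
end set {} — state 1 not in

Answer: REJECT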